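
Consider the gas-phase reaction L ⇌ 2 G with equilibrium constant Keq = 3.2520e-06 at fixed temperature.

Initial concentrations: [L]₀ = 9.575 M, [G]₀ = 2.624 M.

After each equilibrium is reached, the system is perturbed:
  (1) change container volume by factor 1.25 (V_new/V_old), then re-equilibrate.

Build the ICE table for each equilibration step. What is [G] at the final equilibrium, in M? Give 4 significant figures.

Q₀ = 0.7191 vs Keq = 3.2520e-06 ⇒ Q>K, reverse
Step 1:
                  L         G
  I           9.575     2.624
  C           1.309    -2.618
  E           10.88  0.005949
  solve Keq expr → x = -1.309; check Q = 3.2520e-06
Then change container volume by factor 1.25 (V_new/V_old).
Step 2:
                  L         G
  I           8.707  0.004759
  C       -2.8085e-04 5.6170e-04
  E           8.707  0.005321
  solve Keq expr → x = 2.8085e-04; check Q = 3.2520e-06

[G]_eq = 0.005321 M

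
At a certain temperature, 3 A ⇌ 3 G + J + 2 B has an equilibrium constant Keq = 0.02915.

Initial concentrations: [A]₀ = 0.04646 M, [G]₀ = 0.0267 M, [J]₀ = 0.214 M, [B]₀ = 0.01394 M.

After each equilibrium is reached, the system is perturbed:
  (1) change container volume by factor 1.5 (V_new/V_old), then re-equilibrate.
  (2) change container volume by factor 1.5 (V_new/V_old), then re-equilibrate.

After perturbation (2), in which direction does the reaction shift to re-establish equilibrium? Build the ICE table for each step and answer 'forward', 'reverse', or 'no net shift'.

Q₀ = 7.8929e-06 vs Keq = 0.02915 ⇒ Q<K, forward
Step 1:
                    A           G           J           B
  I           0.04646      0.0267       0.214     0.01394
  C          -0.03344     0.03344     0.01115     0.02229
  E           0.01302     0.06014      0.2251     0.03623
  solve Keq expr → x = 0.01115; check Q = 0.02915
Then change container volume by factor 1.5 (V_new/V_old).
Step 2:
                    A           G           J           B
  I          0.008679     0.04009      0.1501     0.02416
  C         -0.002295    0.002295  7.6506e-04     0.00153
  E          0.006383     0.04239      0.1509     0.02569
  solve Keq expr → x = 7.6506e-04; check Q = 0.02915
Then change container volume by factor 1.5 (V_new/V_old).
Step 3:
                    A           G           J           B
  I          0.004256     0.02826      0.1006     0.01712
  C         -0.001202    0.001202  4.0074e-04  8.0147e-04
  E          0.003053     0.02946       0.101     0.01793
  solve Keq expr → x = 4.0074e-04; check Q = 0.02915

Direction: forward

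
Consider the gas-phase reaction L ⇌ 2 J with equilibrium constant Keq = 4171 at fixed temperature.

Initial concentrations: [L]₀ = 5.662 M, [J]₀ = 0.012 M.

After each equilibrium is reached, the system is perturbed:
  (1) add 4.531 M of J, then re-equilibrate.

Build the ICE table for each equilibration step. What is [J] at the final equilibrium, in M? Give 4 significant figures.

[J]_eq = 15.75 M

Q₀ = 2.5433e-05 vs Keq = 4171 ⇒ Q<K, forward
Step 1:
                   L          J
  Initial      5.662      0.012
  Change      -5.632      11.26
  Equil      0.03048      11.28
  solve Keq expr → x = 5.632; check Q = 4171
Then add 4.531 M of J.
Step 2:
                   L          J
  Initial    0.03048      15.81
  Change     0.02898   -0.05796
  Equil      0.05946      15.75
  solve Keq expr → x = -0.02898; check Q = 4171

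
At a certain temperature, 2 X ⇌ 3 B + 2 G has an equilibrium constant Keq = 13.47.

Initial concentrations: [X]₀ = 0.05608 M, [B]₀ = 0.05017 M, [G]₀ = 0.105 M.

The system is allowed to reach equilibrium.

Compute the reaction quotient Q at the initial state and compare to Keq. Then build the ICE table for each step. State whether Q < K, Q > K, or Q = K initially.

Q₀ = 4.4269e-04; Q < K (proceeds forward)

Q₀ = 4.4269e-04 vs Keq = 13.47 ⇒ Q<K, forward
Step 1:
                    X           B           G
  Initial     0.05608     0.05017       0.105
  Change     -0.05402     0.08103     0.05402
  Equil      0.002059      0.1312       0.159
  solve Keq expr → x = 0.02701; check Q = 13.47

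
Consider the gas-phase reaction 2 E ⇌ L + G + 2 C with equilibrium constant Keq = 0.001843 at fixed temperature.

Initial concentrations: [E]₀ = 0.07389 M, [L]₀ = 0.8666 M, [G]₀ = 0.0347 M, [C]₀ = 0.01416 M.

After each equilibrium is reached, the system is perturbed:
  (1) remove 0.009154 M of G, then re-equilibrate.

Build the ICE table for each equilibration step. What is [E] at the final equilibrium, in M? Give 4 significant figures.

Q₀ = 0.001104 vs Keq = 0.001843 ⇒ Q<K, forward
Step 1:
                   E          L          G          C
  init       0.07389     0.8666     0.0347    0.01416
  Δ        -0.003006   0.001503   0.001503   0.003006
  eq         0.07088     0.8681     0.0362    0.01717
  solve Keq expr → x = 0.001503; check Q = 0.001843
Then remove 0.009154 M of G.
Step 2:
                   E          L          G          C
  init       0.07088     0.8681    0.02705    0.01717
  Δ        -0.001845 9.2240e-04 9.2240e-04   0.001845
  eq         0.06904      0.869    0.02797    0.01901
  solve Keq expr → x = 9.2240e-04; check Q = 0.001843

[E]_eq = 0.06904 M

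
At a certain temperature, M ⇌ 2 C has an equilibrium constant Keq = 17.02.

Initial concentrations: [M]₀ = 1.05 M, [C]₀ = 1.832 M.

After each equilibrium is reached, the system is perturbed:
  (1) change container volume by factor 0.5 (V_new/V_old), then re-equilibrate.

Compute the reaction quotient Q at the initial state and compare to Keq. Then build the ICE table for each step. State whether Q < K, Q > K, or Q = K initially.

Q₀ = 3.196; Q < K (proceeds forward)

Q₀ = 3.196 vs Keq = 17.02 ⇒ Q<K, forward
Step 1:
                  M         C
  I            1.05     1.832
  C          -0.547     1.094
  E           0.503     2.926
  solve Keq expr → x = 0.547; check Q = 17.02
Then change container volume by factor 0.5 (V_new/V_old).
Step 2:
                  M         C
  I           1.006     5.852
  C          0.4429   -0.8859
  E           1.449     4.966
  solve Keq expr → x = -0.4429; check Q = 17.02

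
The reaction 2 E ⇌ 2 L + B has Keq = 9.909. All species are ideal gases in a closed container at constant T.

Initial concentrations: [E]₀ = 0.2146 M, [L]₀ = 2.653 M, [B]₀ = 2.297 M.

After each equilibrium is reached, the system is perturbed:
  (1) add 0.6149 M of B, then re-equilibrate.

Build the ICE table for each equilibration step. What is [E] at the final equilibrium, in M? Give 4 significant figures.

[E]_eq = 0.9635 M

Q₀ = 351.1 vs Keq = 9.909 ⇒ Q>K, reverse
Step 1:
                  E         L         B
  I          0.2146     2.653     2.297
  C          0.6686   -0.6686   -0.3343
  E          0.8832     1.984     1.963
  solve Keq expr → x = -0.3343; check Q = 9.909
Then add 0.6149 M of B.
Step 2:
                  E         L         B
  I          0.8832     1.984     2.578
  C         0.08035  -0.08035  -0.04018
  E          0.9635     1.904     2.537
  solve Keq expr → x = -0.04018; check Q = 9.909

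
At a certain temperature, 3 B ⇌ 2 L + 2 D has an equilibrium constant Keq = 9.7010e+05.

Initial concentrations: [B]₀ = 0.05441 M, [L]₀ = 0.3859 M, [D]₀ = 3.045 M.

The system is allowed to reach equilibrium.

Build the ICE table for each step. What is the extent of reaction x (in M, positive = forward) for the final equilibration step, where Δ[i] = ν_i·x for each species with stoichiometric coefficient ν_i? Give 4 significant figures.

Q₀ = 8572 vs Keq = 9.7010e+05 ⇒ Q<K, forward
Step 1:
                  B         L         D
  Initial   0.05441    0.3859     3.045
  Change   -0.04254   0.02836   0.02836
  Equil     0.01187    0.4143     3.073
  solve Keq expr → x = 0.01418; check Q = 9.7010e+05

x = 0.01418 M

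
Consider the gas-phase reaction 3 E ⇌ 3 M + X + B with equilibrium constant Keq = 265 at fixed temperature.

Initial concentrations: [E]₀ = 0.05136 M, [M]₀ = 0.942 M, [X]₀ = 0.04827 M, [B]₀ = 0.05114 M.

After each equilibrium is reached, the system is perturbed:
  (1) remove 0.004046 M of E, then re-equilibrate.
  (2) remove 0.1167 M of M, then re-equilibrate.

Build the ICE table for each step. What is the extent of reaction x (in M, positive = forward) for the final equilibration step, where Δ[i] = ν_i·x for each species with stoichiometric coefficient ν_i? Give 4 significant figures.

x = 8.2490e-04 M

Q₀ = 15.23 vs Keq = 265 ⇒ Q<K, forward
Step 1:
                   E          M          X          B
  Initial    0.05136      0.942    0.04827    0.05114
  Change    -0.02842    0.02842   0.009474   0.009474
  Equil      0.02294     0.9704    0.05774    0.06061
  solve Keq expr → x = 0.009474; check Q = 265
Then remove 0.004046 M of E.
Step 2:
                   E          M          X          B
  Initial    0.01889     0.9704    0.05774    0.06061
  Change    0.003646  -0.003646  -0.001215  -0.001215
  Equil      0.02254     0.9668    0.05653     0.0594
  solve Keq expr → x = -0.001215; check Q = 265
Then remove 0.1167 M of M.
Step 3:
                   E          M          X          B
  Initial    0.02254     0.8501    0.05653     0.0594
  Change   -0.002475   0.002475 8.2490e-04 8.2490e-04
  Equil      0.02006     0.8526    0.05735    0.06022
  solve Keq expr → x = 8.2490e-04; check Q = 265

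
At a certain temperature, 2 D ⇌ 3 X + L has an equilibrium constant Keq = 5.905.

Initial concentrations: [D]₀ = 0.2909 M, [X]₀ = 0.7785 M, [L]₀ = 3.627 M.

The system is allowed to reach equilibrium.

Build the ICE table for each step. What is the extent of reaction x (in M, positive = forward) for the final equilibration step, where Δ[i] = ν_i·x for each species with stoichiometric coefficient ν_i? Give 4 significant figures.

Q₀ = 20.22 vs Keq = 5.905 ⇒ Q>K, reverse
Step 1:
                  D         X         L
  Initial    0.2909    0.7785     3.627
  Change    0.09872   -0.1481  -0.04936
  Equil      0.3896    0.6304     3.578
  solve Keq expr → x = -0.04936; check Q = 5.905

x = -0.04936 M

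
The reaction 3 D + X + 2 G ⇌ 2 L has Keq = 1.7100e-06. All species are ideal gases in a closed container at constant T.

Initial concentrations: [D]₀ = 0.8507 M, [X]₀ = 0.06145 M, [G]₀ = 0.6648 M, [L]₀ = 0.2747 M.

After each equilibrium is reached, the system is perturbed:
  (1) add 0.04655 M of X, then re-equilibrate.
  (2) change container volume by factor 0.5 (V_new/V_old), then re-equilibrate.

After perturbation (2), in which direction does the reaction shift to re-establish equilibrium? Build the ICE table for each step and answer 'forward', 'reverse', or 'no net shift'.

Q₀ = 4.513 vs Keq = 1.7100e-06 ⇒ Q>K, reverse
Step 1:
                   D          X          G          L
  init        0.8507    0.06145     0.6648     0.2747
  Δ           0.4109      0.137     0.2739    -0.2739
  eq           1.262     0.1984     0.9387 7.7481e-04
  solve Keq expr → x = -0.137; check Q = 1.7100e-06
Then add 0.04655 M of X.
Step 2:
                   D          X          G          L
  init         1.262      0.245     0.9387 7.7481e-04
  Δ       -1.2873e-04 -4.2910e-05 -8.5820e-05 8.5820e-05
  eq           1.261     0.2449     0.9386 8.6063e-04
  solve Keq expr → x = 4.2910e-05; check Q = 1.7100e-06
Then change container volume by factor 0.5 (V_new/V_old).
Step 3:
                   D          X          G          L
  init         2.523     0.4898      1.877   0.001721
  Δ        -0.007644  -0.002548  -0.005096   0.005096
  eq           2.515     0.4873      1.872   0.006817
  solve Keq expr → x = 0.002548; check Q = 1.7100e-06

Direction: forward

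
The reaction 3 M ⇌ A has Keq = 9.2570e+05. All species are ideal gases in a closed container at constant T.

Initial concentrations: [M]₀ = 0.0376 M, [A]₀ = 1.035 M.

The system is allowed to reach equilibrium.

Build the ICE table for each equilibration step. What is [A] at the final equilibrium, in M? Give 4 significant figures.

Q₀ = 1.9470e+04 vs Keq = 9.2570e+05 ⇒ Q<K, forward
Step 1:
                    M           A
  I            0.0376       1.035
  C          -0.02719    0.009064
  E           0.01041       1.044
  solve Keq expr → x = 0.009064; check Q = 9.2570e+05

[A]_eq = 1.044 M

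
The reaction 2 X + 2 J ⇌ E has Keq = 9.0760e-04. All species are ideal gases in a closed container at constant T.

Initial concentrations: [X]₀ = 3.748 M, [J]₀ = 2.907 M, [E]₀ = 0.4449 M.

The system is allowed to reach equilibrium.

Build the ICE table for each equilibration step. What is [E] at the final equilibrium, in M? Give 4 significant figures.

[E]_eq = 0.1915 M

Q₀ = 0.003748 vs Keq = 9.0760e-04 ⇒ Q>K, reverse
Step 1:
                   X          J          E
  Initial      3.748      2.907     0.4449
  Change      0.5068     0.5068    -0.2534
  Equil        4.255      3.414     0.1915
  solve Keq expr → x = -0.2534; check Q = 9.0760e-04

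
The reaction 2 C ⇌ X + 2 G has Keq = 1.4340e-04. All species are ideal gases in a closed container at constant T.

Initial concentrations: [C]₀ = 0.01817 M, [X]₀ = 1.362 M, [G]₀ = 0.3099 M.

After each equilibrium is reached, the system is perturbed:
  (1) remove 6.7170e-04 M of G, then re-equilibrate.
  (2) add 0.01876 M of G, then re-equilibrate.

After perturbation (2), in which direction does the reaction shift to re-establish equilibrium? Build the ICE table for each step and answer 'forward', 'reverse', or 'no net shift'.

Q₀ = 396.2 vs Keq = 1.4340e-04 ⇒ Q>K, reverse
Step 1:
                  C         X         G
  Initial   0.01817     1.362    0.3099
  Change     0.3064   -0.1532   -0.3064
  Equil      0.3245     1.209  0.003535
  solve Keq expr → x = -0.1532; check Q = 1.4340e-04
Then remove 6.7170e-04 M of G.
Step 2:
                  C         X         G
  Initial    0.3245     1.209  0.002863
  Change  -6.6398e-04 3.3199e-04 6.6398e-04
  Equil      0.3239     1.209  0.003527
  solve Keq expr → x = 3.3199e-04; check Q = 1.4340e-04
Then add 0.01876 M of G.
Step 3:
                  C         X         G
  Initial    0.3239     1.209   0.02229
  Change    0.01854 -0.009272  -0.01854
  Equil      0.3424       1.2  0.003743
  solve Keq expr → x = -0.009272; check Q = 1.4340e-04

Direction: reverse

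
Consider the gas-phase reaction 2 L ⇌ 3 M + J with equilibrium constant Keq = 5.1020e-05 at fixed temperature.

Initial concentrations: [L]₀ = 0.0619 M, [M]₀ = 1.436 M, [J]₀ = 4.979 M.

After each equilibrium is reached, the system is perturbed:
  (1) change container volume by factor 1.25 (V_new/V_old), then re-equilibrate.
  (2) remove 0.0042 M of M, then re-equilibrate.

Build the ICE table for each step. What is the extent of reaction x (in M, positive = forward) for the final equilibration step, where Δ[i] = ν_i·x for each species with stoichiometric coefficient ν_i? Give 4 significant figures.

x = 0.001383 M

Q₀ = 3848 vs Keq = 5.1020e-05 ⇒ Q>K, reverse
Step 1:
                   L          M          J
  I           0.0619      1.436      4.979
  C           0.9423     -1.413    -0.4712
  E            1.004    0.02252      4.508
  solve Keq expr → x = -0.4712; check Q = 5.1020e-05
Then change container volume by factor 1.25 (V_new/V_old).
Step 2:
                   L          M          J
  I           0.8034    0.01801      3.606
  C        -0.001903   0.002854 9.5142e-04
  E           0.8015    0.02087      3.607
  solve Keq expr → x = 9.5142e-04; check Q = 5.1020e-05
Then remove 0.0042 M of M.
Step 3:
                   L          M          J
  I           0.8015    0.01667      3.607
  C        -0.002766   0.004149   0.001383
  E           0.7987    0.02082      3.609
  solve Keq expr → x = 0.001383; check Q = 5.1020e-05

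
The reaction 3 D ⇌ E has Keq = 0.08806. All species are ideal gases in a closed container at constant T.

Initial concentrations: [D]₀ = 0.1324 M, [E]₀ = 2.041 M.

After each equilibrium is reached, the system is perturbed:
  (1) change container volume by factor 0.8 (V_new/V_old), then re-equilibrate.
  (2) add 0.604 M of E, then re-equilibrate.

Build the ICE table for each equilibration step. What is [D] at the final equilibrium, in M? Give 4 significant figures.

Q₀ = 879.4 vs Keq = 0.08806 ⇒ Q>K, reverse
Step 1:
                    D           E
  I            0.1324       2.041
  C             2.304     -0.7679
  E             2.436       1.273
  solve Keq expr → x = -0.7679; check Q = 0.08806
Then change container volume by factor 0.8 (V_new/V_old).
Step 2:
                    D           E
  I             3.045       1.591
  C           -0.3571       0.119
  E             2.688        1.71
  solve Keq expr → x = 0.119; check Q = 0.08806
Then add 0.604 M of E.
Step 3:
                    D           E
  I             2.688       2.314
  C            0.2491    -0.08304
  E             2.937       2.231
  solve Keq expr → x = -0.08304; check Q = 0.08806

[D]_eq = 2.937 M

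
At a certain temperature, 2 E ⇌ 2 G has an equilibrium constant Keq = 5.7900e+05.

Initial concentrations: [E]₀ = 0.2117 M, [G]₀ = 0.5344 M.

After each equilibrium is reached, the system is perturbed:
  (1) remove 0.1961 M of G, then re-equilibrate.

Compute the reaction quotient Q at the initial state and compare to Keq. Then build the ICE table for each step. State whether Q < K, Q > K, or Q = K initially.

Q₀ = 6.372; Q < K (proceeds forward)

Q₀ = 6.372 vs Keq = 5.7900e+05 ⇒ Q<K, forward
Step 1:
                    E           G
  init         0.2117      0.5344
  Δ           -0.2107      0.2107
  eq       9.7924e-04      0.7451
  solve Keq expr → x = 0.1054; check Q = 5.7900e+05
Then remove 0.1961 M of G.
Step 2:
                    E           G
  init     9.7924e-04       0.549
  Δ       -2.5738e-04  2.5738e-04
  eq       7.2186e-04      0.5493
  solve Keq expr → x = 1.2869e-04; check Q = 5.7900e+05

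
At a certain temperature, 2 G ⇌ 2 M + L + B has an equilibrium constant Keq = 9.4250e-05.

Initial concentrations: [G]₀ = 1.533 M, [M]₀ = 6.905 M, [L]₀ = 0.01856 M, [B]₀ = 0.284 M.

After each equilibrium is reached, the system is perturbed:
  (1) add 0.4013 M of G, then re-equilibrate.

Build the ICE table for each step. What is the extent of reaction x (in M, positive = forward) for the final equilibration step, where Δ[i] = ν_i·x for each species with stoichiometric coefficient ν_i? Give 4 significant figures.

Q₀ = 0.1069 vs Keq = 9.4250e-05 ⇒ Q>K, reverse
Step 1:
                   G          M          L          B
  I            1.533      6.905    0.01856      0.284
  C          0.03708   -0.03708   -0.01854   -0.01854
  E             1.57      6.868 1.8556e-05     0.2655
  solve Keq expr → x = -0.01854; check Q = 9.4250e-05
Then add 0.4013 M of G.
Step 2:
                   G          M          L          B
  I            1.971      6.868 1.8556e-05     0.2655
  C       -2.1391e-05 2.1391e-05 1.0696e-05 1.0696e-05
  E            1.971      6.868 2.9251e-05     0.2655
  solve Keq expr → x = 1.0696e-05; check Q = 9.4250e-05

x = 1.0696e-05 M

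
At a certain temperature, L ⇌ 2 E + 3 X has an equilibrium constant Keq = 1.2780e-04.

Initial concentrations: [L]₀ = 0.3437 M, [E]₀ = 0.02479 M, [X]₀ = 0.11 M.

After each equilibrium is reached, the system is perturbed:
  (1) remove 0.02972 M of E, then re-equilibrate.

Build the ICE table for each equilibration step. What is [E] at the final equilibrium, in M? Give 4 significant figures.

Q₀ = 2.3799e-06 vs Keq = 1.2780e-04 ⇒ Q<K, forward
Step 1:
                   L          E          X
  Initial     0.3437    0.02479       0.11
  Change    -0.02635    0.05269    0.07904
  Equil       0.3174    0.07748      0.189
  solve Keq expr → x = 0.02635; check Q = 1.2780e-04
Then remove 0.02972 M of E.
Step 2:
                   L          E          X
  Initial     0.3174    0.04776      0.189
  Change   -0.008052     0.0161    0.02416
  Equil       0.3093    0.06387     0.2132
  solve Keq expr → x = 0.008052; check Q = 1.2780e-04

[E]_eq = 0.06387 M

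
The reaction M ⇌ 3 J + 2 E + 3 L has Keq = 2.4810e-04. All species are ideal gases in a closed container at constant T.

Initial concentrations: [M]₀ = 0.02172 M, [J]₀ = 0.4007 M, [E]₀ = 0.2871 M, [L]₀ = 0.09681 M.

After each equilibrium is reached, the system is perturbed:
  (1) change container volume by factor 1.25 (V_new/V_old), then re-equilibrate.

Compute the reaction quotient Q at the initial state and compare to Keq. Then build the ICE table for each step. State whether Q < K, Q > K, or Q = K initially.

Q₀ = 2.2153e-04 vs Keq = 2.4810e-04 ⇒ Q<K, forward
Step 1:
                   M          J          E          L
  I          0.02172     0.4007     0.2871    0.09681
  C       -6.4703e-04   0.001941   0.001294   0.001941
  E          0.02107     0.4026     0.2884    0.09875
  solve Keq expr → x = 6.4703e-04; check Q = 2.4810e-04
Then change container volume by factor 1.25 (V_new/V_old).
Step 2:
                   M          J          E          L
  I          0.01686     0.3221     0.2307      0.079
  C        -0.007047    0.02114    0.01409    0.02114
  E         0.009811     0.3433     0.2448     0.1001
  solve Keq expr → x = 0.007047; check Q = 2.4810e-04

Q₀ = 2.2153e-04; Q < K (proceeds forward)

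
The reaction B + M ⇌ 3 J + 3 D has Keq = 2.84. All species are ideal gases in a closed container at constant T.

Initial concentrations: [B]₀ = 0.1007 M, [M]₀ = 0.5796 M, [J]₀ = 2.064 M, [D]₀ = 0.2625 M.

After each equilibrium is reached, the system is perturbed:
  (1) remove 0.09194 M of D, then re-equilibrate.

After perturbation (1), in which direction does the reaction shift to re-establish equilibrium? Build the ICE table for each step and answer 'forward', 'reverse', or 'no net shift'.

Q₀ = 2.725 vs Keq = 2.84 ⇒ Q<K, forward
Step 1:
                   B          M          J          D
  Initial     0.1007     0.5796      2.064     0.2625
  Change  -8.2407e-04 -8.2407e-04   0.002472   0.002472
  Equil      0.09988     0.5788      2.066      0.265
  solve Keq expr → x = 8.2407e-04; check Q = 2.84
Then remove 0.09194 M of D.
Step 2:
                   B          M          J          D
  Initial    0.09988     0.5788      2.066      0.173
  Change    -0.02072   -0.02072    0.06215    0.06215
  Equil      0.07916     0.5581      2.129     0.2352
  solve Keq expr → x = 0.02072; check Q = 2.84

Direction: forward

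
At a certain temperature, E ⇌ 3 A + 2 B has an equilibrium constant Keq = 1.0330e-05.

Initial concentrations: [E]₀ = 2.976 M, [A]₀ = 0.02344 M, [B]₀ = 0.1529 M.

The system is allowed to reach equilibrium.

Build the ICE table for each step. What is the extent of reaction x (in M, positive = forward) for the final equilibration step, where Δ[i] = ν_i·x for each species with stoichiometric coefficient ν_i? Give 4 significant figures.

x = 0.0228 M

Q₀ = 1.0117e-07 vs Keq = 1.0330e-05 ⇒ Q<K, forward
Step 1:
                  E         A         B
  init        2.976   0.02344    0.1529
  Δ         -0.0228   0.06839   0.04559
  eq          2.953   0.09183    0.1985
  solve Keq expr → x = 0.0228; check Q = 1.0330e-05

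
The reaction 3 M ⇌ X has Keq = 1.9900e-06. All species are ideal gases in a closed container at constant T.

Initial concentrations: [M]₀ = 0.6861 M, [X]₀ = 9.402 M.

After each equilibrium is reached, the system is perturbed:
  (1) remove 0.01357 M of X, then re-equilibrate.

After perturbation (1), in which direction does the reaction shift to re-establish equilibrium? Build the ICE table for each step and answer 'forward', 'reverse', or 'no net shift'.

Q₀ = 29.11 vs Keq = 1.9900e-06 ⇒ Q>K, reverse
Step 1:
                  M         X
  I          0.6861     9.402
  C           28.06    -9.355
  E           28.75   0.04729
  solve Keq expr → x = -9.355; check Q = 1.9900e-06
Then remove 0.01357 M of X.
Step 2:
                  M         X
  I           28.75   0.03372
  C        -0.04012   0.01337
  E           28.71   0.04709
  solve Keq expr → x = 0.01337; check Q = 1.9900e-06

Direction: forward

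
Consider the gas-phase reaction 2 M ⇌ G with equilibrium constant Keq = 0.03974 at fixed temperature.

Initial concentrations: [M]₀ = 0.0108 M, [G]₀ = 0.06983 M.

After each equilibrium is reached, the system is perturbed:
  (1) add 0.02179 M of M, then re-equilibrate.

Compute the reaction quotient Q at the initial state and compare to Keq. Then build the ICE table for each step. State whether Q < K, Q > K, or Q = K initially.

Q₀ = 598.7 vs Keq = 0.03974 ⇒ Q>K, reverse
Step 1:
                  M         G
  init       0.0108   0.06983
  Δ          0.1379  -0.06895
  eq         0.1487 8.7875e-04
  solve Keq expr → x = -0.06895; check Q = 0.03974
Then add 0.02179 M of M.
Step 2:
                  M         G
  init       0.1705 8.7875e-04
  Δ       -5.3824e-04 2.6912e-04
  eq           0.17  0.001148
  solve Keq expr → x = 2.6912e-04; check Q = 0.03974

Q₀ = 598.7; Q > K (proceeds reverse)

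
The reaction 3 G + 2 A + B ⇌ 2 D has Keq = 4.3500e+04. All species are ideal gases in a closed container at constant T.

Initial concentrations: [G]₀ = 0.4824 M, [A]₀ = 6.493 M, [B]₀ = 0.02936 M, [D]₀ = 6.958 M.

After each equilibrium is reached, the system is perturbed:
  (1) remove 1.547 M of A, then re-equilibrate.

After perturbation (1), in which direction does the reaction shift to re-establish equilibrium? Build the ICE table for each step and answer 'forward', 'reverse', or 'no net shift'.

Direction: reverse

Q₀ = 348.4 vs Keq = 4.3500e+04 ⇒ Q<K, forward
Step 1:
                  G         A         B         D
  Initial    0.4824     6.493   0.02936     6.958
  Change   -0.08676  -0.05784  -0.02892   0.05784
  Equil      0.3956     6.435 4.4120e-04     7.016
  solve Keq expr → x = 0.02892; check Q = 4.3500e+04
Then remove 1.547 M of A.
Step 2:
                  G         A         B         D
  Initial    0.3956     4.888 4.4120e-04     7.016
  Change  9.5286e-04 6.3524e-04 3.1762e-04 -6.3524e-04
  Equil      0.3966     4.889 7.5882e-04     7.015
  solve Keq expr → x = -3.1762e-04; check Q = 4.3500e+04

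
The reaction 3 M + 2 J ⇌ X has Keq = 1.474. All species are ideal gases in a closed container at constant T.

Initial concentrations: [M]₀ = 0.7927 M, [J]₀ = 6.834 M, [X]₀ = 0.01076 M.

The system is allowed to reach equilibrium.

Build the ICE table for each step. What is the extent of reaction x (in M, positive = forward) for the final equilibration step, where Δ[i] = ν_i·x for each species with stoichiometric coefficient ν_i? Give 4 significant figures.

x = 0.2127 M

Q₀ = 4.6253e-04 vs Keq = 1.474 ⇒ Q<K, forward
Step 1:
                  M         J         X
  init       0.7927     6.834   0.01076
  Δ         -0.6381   -0.4254    0.2127
  eq         0.1546     6.409    0.2235
  solve Keq expr → x = 0.2127; check Q = 1.474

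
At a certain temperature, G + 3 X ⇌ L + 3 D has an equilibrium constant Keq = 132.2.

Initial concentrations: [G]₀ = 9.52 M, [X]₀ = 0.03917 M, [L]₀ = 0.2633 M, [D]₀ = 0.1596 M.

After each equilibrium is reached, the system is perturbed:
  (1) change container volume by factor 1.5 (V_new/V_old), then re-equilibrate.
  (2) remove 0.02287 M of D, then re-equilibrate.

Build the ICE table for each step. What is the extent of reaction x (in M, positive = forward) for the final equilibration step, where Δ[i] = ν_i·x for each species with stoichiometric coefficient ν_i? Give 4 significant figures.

x = 4.3043e-04 M

Q₀ = 1.871 vs Keq = 132.2 ⇒ Q<K, forward
Step 1:
                  G         X         L         D
  I            9.52   0.03917    0.2633    0.1596
  C       -0.009302  -0.02791  0.009302   0.02791
  E           9.511   0.01126    0.2726    0.1875
  solve Keq expr → x = 0.009302; check Q = 132.2
Then change container volume by factor 1.5 (V_new/V_old).
Step 2:
                  G         X         L         D
  I            6.34   0.00751    0.1817     0.125
  C               0         0         0         0
  E            6.34   0.00751    0.1817     0.125
  solve Keq expr → x = 0; check Q = 132.2
Then remove 0.02287 M of D.
Step 3:
                  G         X         L         D
  I            6.34   0.00751    0.1817    0.1021
  C       -4.3043e-04 -0.001291 4.3043e-04  0.001291
  E            6.34  0.006218    0.1822    0.1034
  solve Keq expr → x = 4.3043e-04; check Q = 132.2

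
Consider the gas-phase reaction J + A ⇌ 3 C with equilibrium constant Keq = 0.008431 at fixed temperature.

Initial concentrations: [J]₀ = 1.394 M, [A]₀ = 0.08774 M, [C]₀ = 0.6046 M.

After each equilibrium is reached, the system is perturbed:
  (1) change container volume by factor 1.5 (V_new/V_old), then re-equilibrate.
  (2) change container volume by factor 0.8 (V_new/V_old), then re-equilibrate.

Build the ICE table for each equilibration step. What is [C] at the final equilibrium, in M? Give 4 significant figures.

Q₀ = 1.807 vs Keq = 0.008431 ⇒ Q>K, reverse
Step 1:
                   J          A          C
  I            1.394    0.08774     0.6046
  C           0.1527     0.1527    -0.4582
  E            1.547     0.2405     0.1464
  solve Keq expr → x = -0.1527; check Q = 0.008431
Then change container volume by factor 1.5 (V_new/V_old).
Step 2:
                   J          A          C
  I            1.031     0.1603    0.09758
  C        -0.004318  -0.004318    0.01295
  E            1.027      0.156     0.1105
  solve Keq expr → x = 0.004318; check Q = 0.008431
Then change container volume by factor 0.8 (V_new/V_old).
Step 3:
                   J          A          C
  I            1.284      0.195     0.1382
  C         0.003046   0.003046  -0.009138
  E            1.287     0.1981      0.129
  solve Keq expr → x = -0.003046; check Q = 0.008431

[C]_eq = 0.129 M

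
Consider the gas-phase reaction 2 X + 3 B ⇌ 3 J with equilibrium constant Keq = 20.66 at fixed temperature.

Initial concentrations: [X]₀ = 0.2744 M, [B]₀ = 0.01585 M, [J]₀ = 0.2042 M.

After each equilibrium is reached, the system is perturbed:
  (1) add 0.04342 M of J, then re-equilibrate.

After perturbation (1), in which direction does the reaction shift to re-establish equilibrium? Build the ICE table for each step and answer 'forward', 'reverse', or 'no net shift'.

Q₀ = 2.8400e+04 vs Keq = 20.66 ⇒ Q>K, reverse
Step 1:
                   X          B          J
  init        0.2744    0.01585     0.2042
  Δ          0.05311    0.07967   -0.07967
  eq          0.3275    0.09552     0.1245
  solve Keq expr → x = -0.02656; check Q = 20.66
Then add 0.04342 M of J.
Step 2:
                   X          B          J
  init        0.3275    0.09552      0.168
  Δ          0.01157    0.01735   -0.01735
  eq          0.3391     0.1129     0.1506
  solve Keq expr → x = -0.005784; check Q = 20.66

Direction: reverse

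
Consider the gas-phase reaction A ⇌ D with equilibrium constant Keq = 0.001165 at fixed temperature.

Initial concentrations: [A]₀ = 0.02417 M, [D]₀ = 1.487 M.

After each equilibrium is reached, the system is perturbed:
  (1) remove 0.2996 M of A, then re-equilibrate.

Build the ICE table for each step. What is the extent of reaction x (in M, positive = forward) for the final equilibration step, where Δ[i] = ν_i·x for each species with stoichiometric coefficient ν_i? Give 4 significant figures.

Q₀ = 61.52 vs Keq = 0.001165 ⇒ Q>K, reverse
Step 1:
                   A          D
  I          0.02417      1.487
  C            1.485     -1.485
  E            1.509   0.001758
  solve Keq expr → x = -1.485; check Q = 0.001165
Then remove 0.2996 M of A.
Step 2:
                   A          D
  I             1.21   0.001758
  C       3.4863e-04 -3.4863e-04
  E             1.21    0.00141
  solve Keq expr → x = -3.4863e-04; check Q = 0.001165

x = -3.4863e-04 M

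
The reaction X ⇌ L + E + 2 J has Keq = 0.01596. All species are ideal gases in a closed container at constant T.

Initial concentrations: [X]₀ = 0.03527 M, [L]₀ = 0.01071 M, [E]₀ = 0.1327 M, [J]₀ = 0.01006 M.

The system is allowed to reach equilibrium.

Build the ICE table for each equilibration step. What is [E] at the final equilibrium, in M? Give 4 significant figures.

[E]_eq = 0.1654 M

Q₀ = 4.0780e-06 vs Keq = 0.01596 ⇒ Q<K, forward
Step 1:
                   X          L          E          J
  Initial    0.03527    0.01071     0.1327    0.01006
  Change    -0.03271    0.03271    0.03271    0.06541
  Equil     0.002563    0.04342     0.1654    0.07547
  solve Keq expr → x = 0.03271; check Q = 0.01596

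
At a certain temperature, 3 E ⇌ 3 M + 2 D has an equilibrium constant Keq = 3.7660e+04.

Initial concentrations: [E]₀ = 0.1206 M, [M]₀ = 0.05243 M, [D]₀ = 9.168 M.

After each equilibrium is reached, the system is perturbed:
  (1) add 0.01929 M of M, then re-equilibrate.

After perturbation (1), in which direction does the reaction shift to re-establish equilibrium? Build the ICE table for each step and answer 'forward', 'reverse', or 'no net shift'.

Direction: reverse

Q₀ = 6.906 vs Keq = 3.7660e+04 ⇒ Q<K, forward
Step 1:
                   E          M          D
  init        0.1206    0.05243      9.168
  Δ          -0.1005     0.1005    0.06701
  eq         0.02008     0.1529      9.235
  solve Keq expr → x = 0.03351; check Q = 3.7660e+04
Then add 0.01929 M of M.
Step 2:
                   E          M          D
  init       0.02008     0.1722      9.235
  Δ         0.002237  -0.002237  -0.001491
  eq         0.02232       0.17      9.234
  solve Keq expr → x = -7.4567e-04; check Q = 3.7660e+04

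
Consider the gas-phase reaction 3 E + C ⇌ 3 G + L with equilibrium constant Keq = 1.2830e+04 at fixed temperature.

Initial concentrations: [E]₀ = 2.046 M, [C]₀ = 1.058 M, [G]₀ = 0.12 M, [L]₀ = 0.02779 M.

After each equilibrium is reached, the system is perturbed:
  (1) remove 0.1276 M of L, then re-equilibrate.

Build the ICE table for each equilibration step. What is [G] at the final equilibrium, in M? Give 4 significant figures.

Q₀ = 5.2994e-06 vs Keq = 1.2830e+04 ⇒ Q<K, forward
Step 1:
                    E           C           G           L
  Initial       2.046       1.058        0.12     0.02779
  Change       -1.942     -0.6473       1.942      0.6473
  Equil         0.104      0.4107       2.062      0.6751
  solve Keq expr → x = 0.6473; check Q = 1.2830e+04
Then remove 0.1276 M of L.
Step 2:
                    E           C           G           L
  Initial       0.104      0.4107       2.062      0.5475
  Change    -0.006414   -0.002138    0.006414    0.002138
  Equil       0.09754      0.4085       2.068      0.5497
  solve Keq expr → x = 0.002138; check Q = 1.2830e+04

[G]_eq = 2.068 M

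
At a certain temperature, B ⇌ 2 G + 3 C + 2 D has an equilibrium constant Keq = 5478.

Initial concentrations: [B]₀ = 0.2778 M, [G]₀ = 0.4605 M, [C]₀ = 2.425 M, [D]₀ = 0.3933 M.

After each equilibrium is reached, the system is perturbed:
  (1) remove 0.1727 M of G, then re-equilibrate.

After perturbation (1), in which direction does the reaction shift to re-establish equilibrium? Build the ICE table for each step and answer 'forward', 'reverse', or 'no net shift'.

Direction: forward

Q₀ = 1.684 vs Keq = 5478 ⇒ Q<K, forward
Step 1:
                  B         G         C         D
  I          0.2778    0.4605     2.425    0.3933
  C         -0.2723    0.5445    0.8168    0.5445
  E        0.005526     1.005     3.242    0.9378
  solve Keq expr → x = 0.2723; check Q = 5478
Then remove 0.1727 M of G.
Step 2:
                  B         G         C         D
  I        0.005526    0.8323     3.242    0.9378
  C       -0.001661  0.003321  0.004982  0.003321
  E        0.003865    0.8357     3.247    0.9412
  solve Keq expr → x = 0.001661; check Q = 5478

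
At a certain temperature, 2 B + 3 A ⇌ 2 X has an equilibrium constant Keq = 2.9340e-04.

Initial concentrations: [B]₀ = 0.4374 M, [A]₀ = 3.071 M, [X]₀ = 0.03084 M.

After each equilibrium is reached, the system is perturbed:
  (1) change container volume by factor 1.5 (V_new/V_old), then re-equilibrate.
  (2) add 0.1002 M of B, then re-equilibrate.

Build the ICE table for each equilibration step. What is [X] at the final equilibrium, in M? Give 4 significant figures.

[X]_eq = 0.01972 M

Q₀ = 1.7165e-04 vs Keq = 2.9340e-04 ⇒ Q<K, forward
Step 1:
                   B          A          X
  init        0.4374      3.071    0.03084
  Δ        -0.008456   -0.01268   0.008456
  eq          0.4289      3.058     0.0393
  solve Keq expr → x = 0.004228; check Q = 2.9340e-04
Then change container volume by factor 1.5 (V_new/V_old).
Step 2:
                   B          A          X
  init         0.286      2.039     0.0262
  Δ           0.0112    0.01679    -0.0112
  eq          0.2972      2.056      0.015
  solve Keq expr → x = -0.005598; check Q = 2.9340e-04
Then add 0.1002 M of B.
Step 3:
                   B          A          X
  init        0.3974      2.056      0.015
  Δ        -0.004718  -0.007077   0.004718
  eq          0.3926      2.049    0.01972
  solve Keq expr → x = 0.002359; check Q = 2.9340e-04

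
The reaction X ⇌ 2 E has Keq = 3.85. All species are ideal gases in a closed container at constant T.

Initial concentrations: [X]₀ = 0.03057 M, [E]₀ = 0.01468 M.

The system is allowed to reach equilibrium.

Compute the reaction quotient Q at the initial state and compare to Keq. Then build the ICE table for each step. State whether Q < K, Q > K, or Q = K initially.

Q₀ = 0.007049; Q < K (proceeds forward)

Q₀ = 0.007049 vs Keq = 3.85 ⇒ Q<K, forward
Step 1:
                    X           E
  Initial     0.03057     0.01468
  Change     -0.02918     0.05837
  Equil      0.001386     0.07305
  solve Keq expr → x = 0.02918; check Q = 3.85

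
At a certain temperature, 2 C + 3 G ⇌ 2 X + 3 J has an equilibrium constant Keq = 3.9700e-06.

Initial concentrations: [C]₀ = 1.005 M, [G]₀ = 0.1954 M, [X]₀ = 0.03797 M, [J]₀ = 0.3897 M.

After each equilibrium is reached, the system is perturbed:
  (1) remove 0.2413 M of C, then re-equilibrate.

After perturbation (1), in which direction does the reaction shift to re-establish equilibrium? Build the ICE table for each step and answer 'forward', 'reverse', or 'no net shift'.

Direction: reverse

Q₀ = 0.01132 vs Keq = 3.9700e-06 ⇒ Q>K, reverse
Step 1:
                  C         G         X         J
  init        1.005    0.1954   0.03797    0.3897
  Δ         0.03663   0.05494  -0.03663  -0.05494
  eq          1.042    0.2503  0.001342    0.3348
  solve Keq expr → x = -0.01831; check Q = 3.9700e-06
Then remove 0.2413 M of C.
Step 2:
                  C         G         X         J
  init       0.8003    0.2503  0.001342    0.3348
  Δ       3.0557e-04 4.5835e-04 -3.0557e-04 -4.5835e-04
  eq         0.8006    0.2508  0.001037    0.3343
  solve Keq expr → x = -1.5278e-04; check Q = 3.9700e-06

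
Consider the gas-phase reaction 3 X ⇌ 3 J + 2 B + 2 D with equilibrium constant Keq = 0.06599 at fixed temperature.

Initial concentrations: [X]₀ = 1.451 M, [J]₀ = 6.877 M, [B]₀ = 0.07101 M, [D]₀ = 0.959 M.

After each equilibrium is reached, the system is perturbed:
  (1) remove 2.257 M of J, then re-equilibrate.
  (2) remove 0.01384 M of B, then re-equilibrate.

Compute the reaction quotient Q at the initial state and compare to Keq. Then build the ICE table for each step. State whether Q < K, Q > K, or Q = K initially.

Q₀ = 0.4937; Q > K (proceeds reverse)

Q₀ = 0.4937 vs Keq = 0.06599 ⇒ Q>K, reverse
Step 1:
                  X         J         B         D
  Initial     1.451     6.877   0.07101     0.959
  Change    0.06254  -0.06254   -0.0417   -0.0417
  Equil       1.514     6.814   0.02931    0.9173
  solve Keq expr → x = -0.02085; check Q = 0.06599
Then remove 2.257 M of J.
Step 2:
                  X         J         B         D
  Initial     1.514     4.557   0.02931    0.9173
  Change   -0.03141   0.03141   0.02094   0.02094
  Equil       1.482     4.589   0.05026    0.9382
  solve Keq expr → x = 0.01047; check Q = 0.06599
Then remove 0.01384 M of B.
Step 3:
                  X         J         B         D
  Initial     1.482     4.589   0.03642    0.9382
  Change   -0.01802   0.01802   0.01202   0.01202
  Equil       1.464     4.607   0.04843    0.9503
  solve Keq expr → x = 0.006008; check Q = 0.06599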